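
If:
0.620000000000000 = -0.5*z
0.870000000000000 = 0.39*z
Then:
No Solution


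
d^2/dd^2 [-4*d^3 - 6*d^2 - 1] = -24*d - 12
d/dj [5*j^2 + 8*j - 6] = 10*j + 8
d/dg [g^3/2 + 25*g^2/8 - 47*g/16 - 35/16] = 3*g^2/2 + 25*g/4 - 47/16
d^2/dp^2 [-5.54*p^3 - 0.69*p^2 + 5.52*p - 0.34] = -33.24*p - 1.38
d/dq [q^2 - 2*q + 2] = 2*q - 2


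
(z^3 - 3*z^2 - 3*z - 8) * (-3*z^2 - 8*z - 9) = -3*z^5 + z^4 + 24*z^3 + 75*z^2 + 91*z + 72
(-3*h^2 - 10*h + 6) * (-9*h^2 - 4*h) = 27*h^4 + 102*h^3 - 14*h^2 - 24*h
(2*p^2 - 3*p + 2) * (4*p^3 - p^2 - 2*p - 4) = 8*p^5 - 14*p^4 + 7*p^3 - 4*p^2 + 8*p - 8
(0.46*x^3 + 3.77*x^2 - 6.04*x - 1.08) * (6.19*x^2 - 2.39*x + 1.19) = 2.8474*x^5 + 22.2369*x^4 - 45.8505*x^3 + 12.2367*x^2 - 4.6064*x - 1.2852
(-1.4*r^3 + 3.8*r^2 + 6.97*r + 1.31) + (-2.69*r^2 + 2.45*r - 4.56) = -1.4*r^3 + 1.11*r^2 + 9.42*r - 3.25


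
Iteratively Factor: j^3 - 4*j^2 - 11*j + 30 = (j + 3)*(j^2 - 7*j + 10) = (j - 2)*(j + 3)*(j - 5)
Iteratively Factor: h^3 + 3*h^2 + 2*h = (h + 2)*(h^2 + h) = h*(h + 2)*(h + 1)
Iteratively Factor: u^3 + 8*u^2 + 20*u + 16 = (u + 4)*(u^2 + 4*u + 4) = (u + 2)*(u + 4)*(u + 2)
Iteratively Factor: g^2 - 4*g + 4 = (g - 2)*(g - 2)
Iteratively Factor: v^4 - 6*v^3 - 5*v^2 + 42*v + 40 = (v + 1)*(v^3 - 7*v^2 + 2*v + 40) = (v - 5)*(v + 1)*(v^2 - 2*v - 8) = (v - 5)*(v + 1)*(v + 2)*(v - 4)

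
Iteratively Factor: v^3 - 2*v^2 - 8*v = (v + 2)*(v^2 - 4*v) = v*(v + 2)*(v - 4)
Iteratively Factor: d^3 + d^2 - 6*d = (d)*(d^2 + d - 6) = d*(d - 2)*(d + 3)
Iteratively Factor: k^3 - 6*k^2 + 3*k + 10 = (k - 2)*(k^2 - 4*k - 5) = (k - 2)*(k + 1)*(k - 5)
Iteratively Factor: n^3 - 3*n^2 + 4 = (n + 1)*(n^2 - 4*n + 4) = (n - 2)*(n + 1)*(n - 2)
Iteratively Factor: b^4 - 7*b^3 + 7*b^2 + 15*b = (b - 5)*(b^3 - 2*b^2 - 3*b) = (b - 5)*(b - 3)*(b^2 + b) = (b - 5)*(b - 3)*(b + 1)*(b)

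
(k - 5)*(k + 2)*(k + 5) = k^3 + 2*k^2 - 25*k - 50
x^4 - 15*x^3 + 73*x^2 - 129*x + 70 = (x - 7)*(x - 5)*(x - 2)*(x - 1)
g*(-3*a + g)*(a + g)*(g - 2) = -3*a^2*g^2 + 6*a^2*g - 2*a*g^3 + 4*a*g^2 + g^4 - 2*g^3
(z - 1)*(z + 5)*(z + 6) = z^3 + 10*z^2 + 19*z - 30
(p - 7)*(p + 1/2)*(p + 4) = p^3 - 5*p^2/2 - 59*p/2 - 14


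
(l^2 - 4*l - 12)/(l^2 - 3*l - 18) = (l + 2)/(l + 3)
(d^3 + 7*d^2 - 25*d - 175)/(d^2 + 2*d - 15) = (d^2 + 2*d - 35)/(d - 3)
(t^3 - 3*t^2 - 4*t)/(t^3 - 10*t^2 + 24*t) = (t + 1)/(t - 6)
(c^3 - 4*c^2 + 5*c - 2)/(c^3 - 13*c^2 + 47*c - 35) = (c^2 - 3*c + 2)/(c^2 - 12*c + 35)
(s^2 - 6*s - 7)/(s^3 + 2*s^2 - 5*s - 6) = (s - 7)/(s^2 + s - 6)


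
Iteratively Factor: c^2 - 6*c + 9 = (c - 3)*(c - 3)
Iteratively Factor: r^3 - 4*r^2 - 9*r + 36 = (r - 4)*(r^2 - 9) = (r - 4)*(r + 3)*(r - 3)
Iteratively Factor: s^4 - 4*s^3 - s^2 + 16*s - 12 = (s + 2)*(s^3 - 6*s^2 + 11*s - 6) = (s - 2)*(s + 2)*(s^2 - 4*s + 3) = (s - 3)*(s - 2)*(s + 2)*(s - 1)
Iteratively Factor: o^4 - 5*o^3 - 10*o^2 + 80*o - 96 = (o + 4)*(o^3 - 9*o^2 + 26*o - 24) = (o - 2)*(o + 4)*(o^2 - 7*o + 12) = (o - 4)*(o - 2)*(o + 4)*(o - 3)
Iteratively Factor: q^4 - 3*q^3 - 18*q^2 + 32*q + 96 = (q + 2)*(q^3 - 5*q^2 - 8*q + 48) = (q - 4)*(q + 2)*(q^2 - q - 12) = (q - 4)^2*(q + 2)*(q + 3)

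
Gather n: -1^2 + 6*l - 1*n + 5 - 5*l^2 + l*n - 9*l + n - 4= -5*l^2 + l*n - 3*l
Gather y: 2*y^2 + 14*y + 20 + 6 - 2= 2*y^2 + 14*y + 24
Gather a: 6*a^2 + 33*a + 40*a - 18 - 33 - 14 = 6*a^2 + 73*a - 65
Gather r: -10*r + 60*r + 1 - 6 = 50*r - 5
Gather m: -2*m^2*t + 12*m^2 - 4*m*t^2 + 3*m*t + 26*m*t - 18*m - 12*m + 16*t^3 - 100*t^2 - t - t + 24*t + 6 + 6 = m^2*(12 - 2*t) + m*(-4*t^2 + 29*t - 30) + 16*t^3 - 100*t^2 + 22*t + 12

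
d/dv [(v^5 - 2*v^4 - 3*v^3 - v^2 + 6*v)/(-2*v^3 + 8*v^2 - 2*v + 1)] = (-4*v^7 + 28*v^6 - 40*v^5 - 9*v^4 + 28*v^3 - 55*v^2 - 2*v + 6)/(4*v^6 - 32*v^5 + 72*v^4 - 36*v^3 + 20*v^2 - 4*v + 1)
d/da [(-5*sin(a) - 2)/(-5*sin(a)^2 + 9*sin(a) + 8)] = (-20*sin(a) + 25*cos(a)^2 - 47)*cos(a)/(5*sin(a)^2 - 9*sin(a) - 8)^2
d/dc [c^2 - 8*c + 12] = 2*c - 8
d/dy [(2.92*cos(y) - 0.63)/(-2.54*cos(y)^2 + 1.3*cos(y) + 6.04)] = (-7.4168*cos(y)^2 + 3.2004*cos(y) - 18.4558)*sin(y)/(6.4516*cos(y)^4 - 6.604*cos(y)^3 - 28.9932*cos(y)^2 + 15.704*cos(y) + 36.4816)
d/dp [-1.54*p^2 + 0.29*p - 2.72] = 0.29 - 3.08*p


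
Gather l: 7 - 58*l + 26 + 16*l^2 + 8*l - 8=16*l^2 - 50*l + 25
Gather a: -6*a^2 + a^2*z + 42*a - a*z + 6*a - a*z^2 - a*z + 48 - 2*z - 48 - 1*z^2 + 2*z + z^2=a^2*(z - 6) + a*(-z^2 - 2*z + 48)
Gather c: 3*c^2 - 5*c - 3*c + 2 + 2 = 3*c^2 - 8*c + 4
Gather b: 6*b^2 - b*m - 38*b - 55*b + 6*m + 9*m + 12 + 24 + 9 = 6*b^2 + b*(-m - 93) + 15*m + 45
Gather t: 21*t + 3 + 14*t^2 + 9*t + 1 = 14*t^2 + 30*t + 4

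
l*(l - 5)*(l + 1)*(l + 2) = l^4 - 2*l^3 - 13*l^2 - 10*l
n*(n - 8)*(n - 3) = n^3 - 11*n^2 + 24*n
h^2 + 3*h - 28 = (h - 4)*(h + 7)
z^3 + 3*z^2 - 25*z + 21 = (z - 3)*(z - 1)*(z + 7)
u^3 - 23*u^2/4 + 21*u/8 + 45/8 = (u - 5)*(u - 3/2)*(u + 3/4)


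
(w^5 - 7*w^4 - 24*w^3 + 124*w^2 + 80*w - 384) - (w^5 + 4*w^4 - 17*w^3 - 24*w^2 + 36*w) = -11*w^4 - 7*w^3 + 148*w^2 + 44*w - 384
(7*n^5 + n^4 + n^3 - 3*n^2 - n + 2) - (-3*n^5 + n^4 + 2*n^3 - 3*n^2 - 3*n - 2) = 10*n^5 - n^3 + 2*n + 4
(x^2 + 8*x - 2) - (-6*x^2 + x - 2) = 7*x^2 + 7*x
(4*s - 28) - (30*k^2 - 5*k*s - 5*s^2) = -30*k^2 + 5*k*s + 5*s^2 + 4*s - 28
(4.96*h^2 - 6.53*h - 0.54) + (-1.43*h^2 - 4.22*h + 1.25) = 3.53*h^2 - 10.75*h + 0.71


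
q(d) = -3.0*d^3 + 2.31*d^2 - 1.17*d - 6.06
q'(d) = -9.0*d^2 + 4.62*d - 1.17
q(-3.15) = 114.31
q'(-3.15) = -105.03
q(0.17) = -6.21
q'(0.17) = -0.64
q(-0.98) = 0.13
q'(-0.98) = -14.34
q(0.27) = -6.27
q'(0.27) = -0.58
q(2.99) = -69.10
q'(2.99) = -67.82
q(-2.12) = 35.39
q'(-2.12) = -51.41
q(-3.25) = 125.13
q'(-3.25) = -111.25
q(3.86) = -148.70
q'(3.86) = -117.43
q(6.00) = -577.92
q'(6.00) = -297.45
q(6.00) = -577.92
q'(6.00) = -297.45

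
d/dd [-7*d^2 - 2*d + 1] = -14*d - 2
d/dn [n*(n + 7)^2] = (n + 7)*(3*n + 7)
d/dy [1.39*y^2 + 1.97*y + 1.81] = 2.78*y + 1.97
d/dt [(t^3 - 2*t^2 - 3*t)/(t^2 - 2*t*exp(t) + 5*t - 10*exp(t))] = (-t*(-t^2 + 2*t + 3)*(2*t*exp(t) - 2*t + 12*exp(t) - 5) + (3*t^2 - 4*t - 3)*(t^2 - 2*t*exp(t) + 5*t - 10*exp(t)))/(t^2 - 2*t*exp(t) + 5*t - 10*exp(t))^2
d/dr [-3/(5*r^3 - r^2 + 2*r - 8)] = 3*(15*r^2 - 2*r + 2)/(5*r^3 - r^2 + 2*r - 8)^2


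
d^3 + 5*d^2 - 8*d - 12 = (d - 2)*(d + 1)*(d + 6)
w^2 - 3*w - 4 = (w - 4)*(w + 1)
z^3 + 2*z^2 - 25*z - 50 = (z - 5)*(z + 2)*(z + 5)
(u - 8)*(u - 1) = u^2 - 9*u + 8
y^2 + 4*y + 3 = (y + 1)*(y + 3)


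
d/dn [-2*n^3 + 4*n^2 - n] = -6*n^2 + 8*n - 1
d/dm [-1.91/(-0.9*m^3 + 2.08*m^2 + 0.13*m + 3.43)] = (-5.157*m^2 + 7.9456*m + 0.2483)/(-0.9*m^3 + 2.08*m^2 + 0.13*m + 3.43)^2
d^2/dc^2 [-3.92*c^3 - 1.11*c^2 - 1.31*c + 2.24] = -23.52*c - 2.22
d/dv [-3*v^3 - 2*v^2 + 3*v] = -9*v^2 - 4*v + 3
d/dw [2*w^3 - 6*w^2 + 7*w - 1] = 6*w^2 - 12*w + 7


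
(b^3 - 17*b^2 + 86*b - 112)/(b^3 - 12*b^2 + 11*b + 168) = (b - 2)/(b + 3)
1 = 1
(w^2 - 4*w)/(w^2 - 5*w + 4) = w/(w - 1)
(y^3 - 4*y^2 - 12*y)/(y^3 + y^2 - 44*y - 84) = y*(y - 6)/(y^2 - y - 42)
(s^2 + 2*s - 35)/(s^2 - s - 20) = (s + 7)/(s + 4)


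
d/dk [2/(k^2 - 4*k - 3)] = 4*(2 - k)/(-k^2 + 4*k + 3)^2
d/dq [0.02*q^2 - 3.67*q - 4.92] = 0.04*q - 3.67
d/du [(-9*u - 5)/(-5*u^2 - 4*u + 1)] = (-45*u^2 - 50*u - 29)/(25*u^4 + 40*u^3 + 6*u^2 - 8*u + 1)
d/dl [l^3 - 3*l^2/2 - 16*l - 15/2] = 3*l^2 - 3*l - 16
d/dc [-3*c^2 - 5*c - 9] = -6*c - 5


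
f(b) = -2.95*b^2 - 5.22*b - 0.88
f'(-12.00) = 65.58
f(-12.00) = -363.04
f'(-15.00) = 83.28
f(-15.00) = -586.33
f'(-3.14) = 13.31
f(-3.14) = -13.58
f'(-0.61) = -1.62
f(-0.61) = 1.21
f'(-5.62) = 27.94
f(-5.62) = -64.72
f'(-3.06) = 12.83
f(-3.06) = -12.53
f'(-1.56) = 3.98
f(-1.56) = 0.08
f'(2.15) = -17.90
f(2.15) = -25.74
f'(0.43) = -7.76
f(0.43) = -3.67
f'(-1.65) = 4.52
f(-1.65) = -0.30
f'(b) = -5.9*b - 5.22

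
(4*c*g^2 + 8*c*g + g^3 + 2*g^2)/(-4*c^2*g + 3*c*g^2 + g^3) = (-g - 2)/(c - g)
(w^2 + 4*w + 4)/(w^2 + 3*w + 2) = (w + 2)/(w + 1)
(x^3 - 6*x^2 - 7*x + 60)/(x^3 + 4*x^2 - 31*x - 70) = (x^2 - x - 12)/(x^2 + 9*x + 14)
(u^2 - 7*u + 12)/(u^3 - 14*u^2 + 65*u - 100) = (u - 3)/(u^2 - 10*u + 25)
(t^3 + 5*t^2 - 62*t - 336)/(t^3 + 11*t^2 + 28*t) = (t^2 - 2*t - 48)/(t*(t + 4))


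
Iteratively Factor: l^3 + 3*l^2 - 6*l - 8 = (l + 4)*(l^2 - l - 2) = (l - 2)*(l + 4)*(l + 1)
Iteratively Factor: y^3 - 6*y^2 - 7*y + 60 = (y - 5)*(y^2 - y - 12) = (y - 5)*(y - 4)*(y + 3)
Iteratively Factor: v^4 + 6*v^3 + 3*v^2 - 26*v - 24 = (v + 3)*(v^3 + 3*v^2 - 6*v - 8) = (v - 2)*(v + 3)*(v^2 + 5*v + 4) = (v - 2)*(v + 1)*(v + 3)*(v + 4)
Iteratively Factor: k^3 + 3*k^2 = (k)*(k^2 + 3*k) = k*(k + 3)*(k)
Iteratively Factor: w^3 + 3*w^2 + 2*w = (w + 1)*(w^2 + 2*w) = (w + 1)*(w + 2)*(w)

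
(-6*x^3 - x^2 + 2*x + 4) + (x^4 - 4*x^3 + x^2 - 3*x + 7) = x^4 - 10*x^3 - x + 11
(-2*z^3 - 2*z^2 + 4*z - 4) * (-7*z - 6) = 14*z^4 + 26*z^3 - 16*z^2 + 4*z + 24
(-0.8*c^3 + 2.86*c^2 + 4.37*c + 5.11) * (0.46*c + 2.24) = -0.368*c^4 - 0.4764*c^3 + 8.4166*c^2 + 12.1394*c + 11.4464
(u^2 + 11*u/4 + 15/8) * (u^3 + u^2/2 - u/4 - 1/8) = u^5 + 13*u^4/4 + 3*u^3 + u^2/8 - 13*u/16 - 15/64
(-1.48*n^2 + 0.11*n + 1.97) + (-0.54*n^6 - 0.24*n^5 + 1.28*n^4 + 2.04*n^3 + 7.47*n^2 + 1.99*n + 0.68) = -0.54*n^6 - 0.24*n^5 + 1.28*n^4 + 2.04*n^3 + 5.99*n^2 + 2.1*n + 2.65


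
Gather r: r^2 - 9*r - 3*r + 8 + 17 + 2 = r^2 - 12*r + 27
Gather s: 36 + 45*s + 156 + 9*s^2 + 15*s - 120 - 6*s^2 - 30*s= 3*s^2 + 30*s + 72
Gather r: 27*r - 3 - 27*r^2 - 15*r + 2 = -27*r^2 + 12*r - 1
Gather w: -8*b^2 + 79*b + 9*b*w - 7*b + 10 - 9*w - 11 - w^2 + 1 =-8*b^2 + 72*b - w^2 + w*(9*b - 9)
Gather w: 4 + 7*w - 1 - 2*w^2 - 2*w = -2*w^2 + 5*w + 3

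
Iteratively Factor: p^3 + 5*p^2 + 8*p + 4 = (p + 2)*(p^2 + 3*p + 2) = (p + 1)*(p + 2)*(p + 2)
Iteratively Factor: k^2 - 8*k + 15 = (k - 5)*(k - 3)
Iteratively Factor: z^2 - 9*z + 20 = (z - 4)*(z - 5)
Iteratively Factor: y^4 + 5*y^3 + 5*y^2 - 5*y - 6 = (y + 3)*(y^3 + 2*y^2 - y - 2) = (y + 1)*(y + 3)*(y^2 + y - 2) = (y + 1)*(y + 2)*(y + 3)*(y - 1)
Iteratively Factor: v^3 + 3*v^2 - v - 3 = (v - 1)*(v^2 + 4*v + 3) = (v - 1)*(v + 3)*(v + 1)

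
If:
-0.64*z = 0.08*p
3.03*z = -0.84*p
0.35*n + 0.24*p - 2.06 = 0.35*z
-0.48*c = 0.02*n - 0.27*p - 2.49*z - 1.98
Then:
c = 3.88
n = 5.89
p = 0.00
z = 0.00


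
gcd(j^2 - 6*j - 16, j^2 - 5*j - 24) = j - 8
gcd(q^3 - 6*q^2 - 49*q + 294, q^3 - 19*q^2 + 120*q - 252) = q^2 - 13*q + 42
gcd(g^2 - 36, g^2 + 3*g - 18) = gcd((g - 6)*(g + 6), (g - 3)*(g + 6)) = g + 6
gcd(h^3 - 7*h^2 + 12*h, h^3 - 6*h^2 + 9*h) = h^2 - 3*h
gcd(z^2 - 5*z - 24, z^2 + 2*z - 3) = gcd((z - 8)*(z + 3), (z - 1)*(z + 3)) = z + 3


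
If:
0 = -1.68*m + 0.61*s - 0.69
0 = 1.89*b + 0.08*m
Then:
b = 0.017384731670446 - 0.0153691106072058*s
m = 0.363095238095238*s - 0.410714285714286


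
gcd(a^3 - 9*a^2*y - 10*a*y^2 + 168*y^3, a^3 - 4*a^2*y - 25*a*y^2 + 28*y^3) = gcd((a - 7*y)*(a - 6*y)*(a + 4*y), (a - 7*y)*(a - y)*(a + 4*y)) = -a^2 + 3*a*y + 28*y^2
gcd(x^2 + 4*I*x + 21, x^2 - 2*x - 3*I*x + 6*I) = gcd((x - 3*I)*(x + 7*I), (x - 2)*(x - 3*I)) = x - 3*I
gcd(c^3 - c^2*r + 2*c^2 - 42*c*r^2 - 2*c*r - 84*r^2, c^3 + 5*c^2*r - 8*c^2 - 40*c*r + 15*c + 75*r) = 1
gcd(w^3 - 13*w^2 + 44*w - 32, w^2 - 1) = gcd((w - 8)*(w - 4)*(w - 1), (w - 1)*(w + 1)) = w - 1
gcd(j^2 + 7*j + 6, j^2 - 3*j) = 1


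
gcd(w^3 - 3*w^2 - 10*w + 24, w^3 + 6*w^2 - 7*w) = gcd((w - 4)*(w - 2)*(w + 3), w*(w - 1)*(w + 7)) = 1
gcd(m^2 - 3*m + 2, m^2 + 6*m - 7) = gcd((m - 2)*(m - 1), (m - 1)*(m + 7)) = m - 1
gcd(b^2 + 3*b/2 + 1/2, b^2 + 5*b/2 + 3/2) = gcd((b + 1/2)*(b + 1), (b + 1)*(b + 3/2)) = b + 1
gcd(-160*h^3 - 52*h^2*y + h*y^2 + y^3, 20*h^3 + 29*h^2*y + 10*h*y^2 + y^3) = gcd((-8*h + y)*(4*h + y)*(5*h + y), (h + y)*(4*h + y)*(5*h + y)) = 20*h^2 + 9*h*y + y^2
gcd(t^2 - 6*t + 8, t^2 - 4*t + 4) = t - 2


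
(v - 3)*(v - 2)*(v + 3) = v^3 - 2*v^2 - 9*v + 18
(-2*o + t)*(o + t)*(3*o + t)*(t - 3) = -6*o^3*t + 18*o^3 - 5*o^2*t^2 + 15*o^2*t + 2*o*t^3 - 6*o*t^2 + t^4 - 3*t^3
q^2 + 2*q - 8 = (q - 2)*(q + 4)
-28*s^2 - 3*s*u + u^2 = (-7*s + u)*(4*s + u)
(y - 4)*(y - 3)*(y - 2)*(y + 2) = y^4 - 7*y^3 + 8*y^2 + 28*y - 48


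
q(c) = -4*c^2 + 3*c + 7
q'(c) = 3 - 8*c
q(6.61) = -147.94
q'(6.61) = -49.88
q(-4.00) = -69.00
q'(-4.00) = 35.00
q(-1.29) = -3.53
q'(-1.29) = 13.32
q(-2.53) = -26.19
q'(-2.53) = 23.24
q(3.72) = -37.19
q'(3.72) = -26.76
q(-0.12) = 6.58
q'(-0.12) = 3.96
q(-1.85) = -12.24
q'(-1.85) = 17.80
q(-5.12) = -113.22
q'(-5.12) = 43.96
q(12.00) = -533.00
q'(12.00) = -93.00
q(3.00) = -20.00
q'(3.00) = -21.00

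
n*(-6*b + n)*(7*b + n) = -42*b^2*n + b*n^2 + n^3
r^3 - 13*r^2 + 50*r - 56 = (r - 7)*(r - 4)*(r - 2)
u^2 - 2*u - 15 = (u - 5)*(u + 3)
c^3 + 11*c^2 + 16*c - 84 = (c - 2)*(c + 6)*(c + 7)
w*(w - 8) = w^2 - 8*w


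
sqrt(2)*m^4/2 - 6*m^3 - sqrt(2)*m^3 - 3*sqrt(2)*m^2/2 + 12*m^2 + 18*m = m*(m - 3)*(m - 6*sqrt(2))*(sqrt(2)*m/2 + sqrt(2)/2)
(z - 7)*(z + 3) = z^2 - 4*z - 21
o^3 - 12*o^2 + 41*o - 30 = (o - 6)*(o - 5)*(o - 1)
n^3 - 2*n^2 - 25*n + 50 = (n - 5)*(n - 2)*(n + 5)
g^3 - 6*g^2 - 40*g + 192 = (g - 8)*(g - 4)*(g + 6)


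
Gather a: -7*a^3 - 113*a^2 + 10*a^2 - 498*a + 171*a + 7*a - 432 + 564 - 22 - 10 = -7*a^3 - 103*a^2 - 320*a + 100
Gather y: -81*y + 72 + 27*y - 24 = 48 - 54*y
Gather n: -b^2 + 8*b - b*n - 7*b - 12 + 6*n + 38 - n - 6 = -b^2 + b + n*(5 - b) + 20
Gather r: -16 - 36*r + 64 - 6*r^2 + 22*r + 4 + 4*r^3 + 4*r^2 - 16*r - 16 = 4*r^3 - 2*r^2 - 30*r + 36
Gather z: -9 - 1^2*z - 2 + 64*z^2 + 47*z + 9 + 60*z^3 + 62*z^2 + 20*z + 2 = 60*z^3 + 126*z^2 + 66*z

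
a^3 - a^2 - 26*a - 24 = (a - 6)*(a + 1)*(a + 4)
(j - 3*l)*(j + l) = j^2 - 2*j*l - 3*l^2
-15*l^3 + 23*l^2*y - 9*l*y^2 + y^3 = (-5*l + y)*(-3*l + y)*(-l + y)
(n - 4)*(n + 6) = n^2 + 2*n - 24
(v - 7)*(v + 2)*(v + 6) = v^3 + v^2 - 44*v - 84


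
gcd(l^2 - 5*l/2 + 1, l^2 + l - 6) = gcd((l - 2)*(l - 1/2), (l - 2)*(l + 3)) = l - 2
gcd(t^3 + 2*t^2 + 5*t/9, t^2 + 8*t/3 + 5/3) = t + 5/3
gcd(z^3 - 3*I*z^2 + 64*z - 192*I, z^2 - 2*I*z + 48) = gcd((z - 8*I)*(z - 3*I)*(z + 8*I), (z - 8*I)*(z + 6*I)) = z - 8*I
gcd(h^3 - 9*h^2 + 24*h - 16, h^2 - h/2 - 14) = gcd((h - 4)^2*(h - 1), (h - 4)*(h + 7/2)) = h - 4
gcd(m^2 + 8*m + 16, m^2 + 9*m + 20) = m + 4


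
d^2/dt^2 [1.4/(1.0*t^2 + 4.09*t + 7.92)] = (-2.8*t^2 - 11.452*t + 1.4*(2.0*t + 4.09)*(4.0*t + 8.18) - 22.176)/(1.0*t^2 + 4.09*t + 7.92)^3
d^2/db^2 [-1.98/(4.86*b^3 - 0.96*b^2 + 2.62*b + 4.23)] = ((57.7368*b - 3.8016)*(4.86*b^3 - 0.96*b^2 + 2.62*b + 4.23) - 1.98*(14.58*b^2 - 1.92*b + 2.62)*(29.16*b^2 - 3.84*b + 5.24))/(4.86*b^3 - 0.96*b^2 + 2.62*b + 4.23)^3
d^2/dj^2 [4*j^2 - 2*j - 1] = 8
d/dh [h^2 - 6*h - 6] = 2*h - 6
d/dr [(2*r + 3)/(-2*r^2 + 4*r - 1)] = 2*(2*r^2 + 6*r - 7)/(4*r^4 - 16*r^3 + 20*r^2 - 8*r + 1)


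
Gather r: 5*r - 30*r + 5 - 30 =-25*r - 25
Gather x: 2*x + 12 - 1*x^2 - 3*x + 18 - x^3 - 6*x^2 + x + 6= -x^3 - 7*x^2 + 36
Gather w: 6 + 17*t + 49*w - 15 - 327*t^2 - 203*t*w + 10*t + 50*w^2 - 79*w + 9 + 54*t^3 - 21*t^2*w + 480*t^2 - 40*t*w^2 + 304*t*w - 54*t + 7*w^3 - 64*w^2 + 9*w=54*t^3 + 153*t^2 - 27*t + 7*w^3 + w^2*(-40*t - 14) + w*(-21*t^2 + 101*t - 21)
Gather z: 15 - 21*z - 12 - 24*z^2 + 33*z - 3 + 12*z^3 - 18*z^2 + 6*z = 12*z^3 - 42*z^2 + 18*z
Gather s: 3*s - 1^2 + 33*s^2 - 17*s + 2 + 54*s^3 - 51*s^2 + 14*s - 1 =54*s^3 - 18*s^2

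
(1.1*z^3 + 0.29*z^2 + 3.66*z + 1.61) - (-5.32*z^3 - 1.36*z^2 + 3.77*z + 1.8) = 6.42*z^3 + 1.65*z^2 - 0.11*z - 0.19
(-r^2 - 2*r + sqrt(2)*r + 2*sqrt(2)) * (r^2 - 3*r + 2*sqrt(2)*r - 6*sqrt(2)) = -r^4 - sqrt(2)*r^3 + r^3 + sqrt(2)*r^2 + 10*r^2 - 4*r + 6*sqrt(2)*r - 24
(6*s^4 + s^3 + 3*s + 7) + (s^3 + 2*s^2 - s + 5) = 6*s^4 + 2*s^3 + 2*s^2 + 2*s + 12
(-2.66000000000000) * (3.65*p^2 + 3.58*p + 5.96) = -9.709*p^2 - 9.5228*p - 15.8536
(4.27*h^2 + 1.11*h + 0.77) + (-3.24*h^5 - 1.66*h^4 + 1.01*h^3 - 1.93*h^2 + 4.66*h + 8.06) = -3.24*h^5 - 1.66*h^4 + 1.01*h^3 + 2.34*h^2 + 5.77*h + 8.83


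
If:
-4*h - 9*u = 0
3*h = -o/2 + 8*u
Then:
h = -9*u/4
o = 59*u/2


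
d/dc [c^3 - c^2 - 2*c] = 3*c^2 - 2*c - 2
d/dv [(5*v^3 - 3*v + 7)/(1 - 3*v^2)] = 3*(-5*v^4 + 2*v^2 + 14*v - 1)/(9*v^4 - 6*v^2 + 1)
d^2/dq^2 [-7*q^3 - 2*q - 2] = -42*q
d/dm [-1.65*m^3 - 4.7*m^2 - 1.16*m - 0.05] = -4.95*m^2 - 9.4*m - 1.16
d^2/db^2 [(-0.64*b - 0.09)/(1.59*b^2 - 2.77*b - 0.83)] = ((0.64*b + 0.09)*(3.18*b - 2.77)*(6.36*b - 5.54) + (6.1056*b - 3.2594)*(-1.59*b^2 + 2.77*b + 0.83))/(-1.59*b^2 + 2.77*b + 0.83)^3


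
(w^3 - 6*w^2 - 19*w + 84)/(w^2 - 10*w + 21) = w + 4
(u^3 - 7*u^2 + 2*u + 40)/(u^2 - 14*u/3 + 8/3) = 3*(u^2 - 3*u - 10)/(3*u - 2)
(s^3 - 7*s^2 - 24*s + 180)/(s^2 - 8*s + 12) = (s^2 - s - 30)/(s - 2)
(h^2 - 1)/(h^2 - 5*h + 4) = (h + 1)/(h - 4)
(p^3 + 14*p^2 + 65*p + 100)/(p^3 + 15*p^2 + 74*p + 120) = (p + 5)/(p + 6)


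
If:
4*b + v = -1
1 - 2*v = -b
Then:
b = -1/3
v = 1/3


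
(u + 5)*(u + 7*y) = u^2 + 7*u*y + 5*u + 35*y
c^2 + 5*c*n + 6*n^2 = (c + 2*n)*(c + 3*n)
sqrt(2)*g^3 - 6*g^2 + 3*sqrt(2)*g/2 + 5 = (g - 5*sqrt(2)/2)*(g - sqrt(2))*(sqrt(2)*g + 1)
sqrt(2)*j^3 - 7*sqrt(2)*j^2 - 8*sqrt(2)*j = j*(j - 8)*(sqrt(2)*j + sqrt(2))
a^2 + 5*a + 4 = (a + 1)*(a + 4)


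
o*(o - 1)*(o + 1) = o^3 - o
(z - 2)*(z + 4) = z^2 + 2*z - 8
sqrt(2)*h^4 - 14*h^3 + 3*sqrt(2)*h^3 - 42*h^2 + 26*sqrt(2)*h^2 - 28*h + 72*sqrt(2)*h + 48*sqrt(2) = (h + 2)*(h - 4*sqrt(2))*(h - 3*sqrt(2))*(sqrt(2)*h + sqrt(2))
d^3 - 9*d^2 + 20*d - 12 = (d - 6)*(d - 2)*(d - 1)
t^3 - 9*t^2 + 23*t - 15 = (t - 5)*(t - 3)*(t - 1)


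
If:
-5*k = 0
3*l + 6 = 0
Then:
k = 0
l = -2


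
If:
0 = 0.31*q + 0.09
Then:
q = -0.29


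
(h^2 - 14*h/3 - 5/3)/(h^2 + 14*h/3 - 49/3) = (3*h^2 - 14*h - 5)/(3*h^2 + 14*h - 49)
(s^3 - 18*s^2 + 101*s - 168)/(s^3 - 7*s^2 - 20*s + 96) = (s - 7)/(s + 4)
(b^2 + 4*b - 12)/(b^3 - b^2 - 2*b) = (b + 6)/(b*(b + 1))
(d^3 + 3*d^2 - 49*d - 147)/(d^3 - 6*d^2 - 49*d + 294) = (d + 3)/(d - 6)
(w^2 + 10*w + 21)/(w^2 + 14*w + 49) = (w + 3)/(w + 7)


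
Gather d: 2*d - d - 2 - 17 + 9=d - 10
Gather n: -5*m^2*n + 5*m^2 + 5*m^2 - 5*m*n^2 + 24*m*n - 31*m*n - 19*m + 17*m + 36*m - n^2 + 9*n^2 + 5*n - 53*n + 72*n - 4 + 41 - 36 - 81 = 10*m^2 + 34*m + n^2*(8 - 5*m) + n*(-5*m^2 - 7*m + 24) - 80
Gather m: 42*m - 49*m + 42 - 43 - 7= -7*m - 8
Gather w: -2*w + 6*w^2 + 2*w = 6*w^2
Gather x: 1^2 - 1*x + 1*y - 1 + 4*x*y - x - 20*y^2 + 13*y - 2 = x*(4*y - 2) - 20*y^2 + 14*y - 2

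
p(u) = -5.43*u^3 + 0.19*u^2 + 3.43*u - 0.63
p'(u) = -16.29*u^2 + 0.38*u + 3.43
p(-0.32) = -1.53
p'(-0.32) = 1.64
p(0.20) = 0.02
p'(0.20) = 2.85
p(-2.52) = 78.83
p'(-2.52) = -100.98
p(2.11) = -43.56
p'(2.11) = -68.29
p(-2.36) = 63.71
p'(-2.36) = -88.20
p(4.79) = -576.61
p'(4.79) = -368.51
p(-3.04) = 143.25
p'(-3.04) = -148.27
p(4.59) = -505.98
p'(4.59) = -338.03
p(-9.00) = 3942.36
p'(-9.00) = -1319.48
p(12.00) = -9315.15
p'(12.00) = -2337.77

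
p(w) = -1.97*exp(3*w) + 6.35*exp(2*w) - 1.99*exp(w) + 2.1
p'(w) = -5.91*exp(3*w) + 12.7*exp(2*w) - 1.99*exp(w)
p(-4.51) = 2.08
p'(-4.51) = -0.02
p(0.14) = 5.21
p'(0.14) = 5.52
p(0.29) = 6.08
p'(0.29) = 5.92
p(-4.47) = 2.08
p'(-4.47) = -0.02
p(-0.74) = 2.38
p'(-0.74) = 1.30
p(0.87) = 6.74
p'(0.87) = -12.76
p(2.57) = -3334.02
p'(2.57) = -11040.42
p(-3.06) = 2.02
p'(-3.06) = -0.07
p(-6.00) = 2.10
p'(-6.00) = 0.00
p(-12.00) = 2.10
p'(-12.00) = 0.00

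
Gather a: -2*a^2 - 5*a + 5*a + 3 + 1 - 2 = 2 - 2*a^2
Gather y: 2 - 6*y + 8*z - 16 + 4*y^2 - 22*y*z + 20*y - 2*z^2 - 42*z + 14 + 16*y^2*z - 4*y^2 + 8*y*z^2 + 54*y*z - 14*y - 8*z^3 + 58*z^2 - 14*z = 16*y^2*z + y*(8*z^2 + 32*z) - 8*z^3 + 56*z^2 - 48*z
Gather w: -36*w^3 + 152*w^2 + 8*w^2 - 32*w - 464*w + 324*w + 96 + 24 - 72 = -36*w^3 + 160*w^2 - 172*w + 48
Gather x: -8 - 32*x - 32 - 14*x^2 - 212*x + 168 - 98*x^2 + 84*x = -112*x^2 - 160*x + 128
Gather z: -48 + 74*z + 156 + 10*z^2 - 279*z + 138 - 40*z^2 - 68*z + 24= -30*z^2 - 273*z + 270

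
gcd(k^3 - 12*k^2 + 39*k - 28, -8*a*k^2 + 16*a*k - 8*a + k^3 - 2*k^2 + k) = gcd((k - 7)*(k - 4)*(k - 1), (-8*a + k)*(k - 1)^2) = k - 1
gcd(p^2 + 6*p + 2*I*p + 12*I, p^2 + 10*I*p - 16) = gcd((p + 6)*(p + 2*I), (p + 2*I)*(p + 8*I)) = p + 2*I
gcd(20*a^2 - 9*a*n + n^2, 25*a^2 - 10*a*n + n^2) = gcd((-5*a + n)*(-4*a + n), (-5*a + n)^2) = 5*a - n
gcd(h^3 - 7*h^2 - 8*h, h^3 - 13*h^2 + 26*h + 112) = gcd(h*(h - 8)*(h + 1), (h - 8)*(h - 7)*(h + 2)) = h - 8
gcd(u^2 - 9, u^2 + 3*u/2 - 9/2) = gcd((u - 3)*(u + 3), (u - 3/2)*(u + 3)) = u + 3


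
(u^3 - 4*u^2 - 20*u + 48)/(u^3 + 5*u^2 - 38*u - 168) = (u - 2)/(u + 7)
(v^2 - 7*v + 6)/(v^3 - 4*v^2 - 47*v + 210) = (v - 1)/(v^2 + 2*v - 35)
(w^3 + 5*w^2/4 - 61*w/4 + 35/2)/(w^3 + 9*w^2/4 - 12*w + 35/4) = (w - 2)/(w - 1)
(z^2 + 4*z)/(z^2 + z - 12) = z/(z - 3)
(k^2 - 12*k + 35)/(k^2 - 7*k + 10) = (k - 7)/(k - 2)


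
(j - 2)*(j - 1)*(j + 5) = j^3 + 2*j^2 - 13*j + 10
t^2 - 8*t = t*(t - 8)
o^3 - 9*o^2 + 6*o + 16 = (o - 8)*(o - 2)*(o + 1)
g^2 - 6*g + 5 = (g - 5)*(g - 1)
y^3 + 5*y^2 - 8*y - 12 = (y - 2)*(y + 1)*(y + 6)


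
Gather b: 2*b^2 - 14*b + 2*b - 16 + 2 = 2*b^2 - 12*b - 14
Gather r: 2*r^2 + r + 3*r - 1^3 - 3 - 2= 2*r^2 + 4*r - 6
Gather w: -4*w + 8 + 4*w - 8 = 0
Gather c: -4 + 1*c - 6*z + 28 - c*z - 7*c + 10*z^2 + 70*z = c*(-z - 6) + 10*z^2 + 64*z + 24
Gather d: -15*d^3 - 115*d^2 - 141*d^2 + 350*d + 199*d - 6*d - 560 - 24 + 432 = -15*d^3 - 256*d^2 + 543*d - 152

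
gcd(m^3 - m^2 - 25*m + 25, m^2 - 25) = m^2 - 25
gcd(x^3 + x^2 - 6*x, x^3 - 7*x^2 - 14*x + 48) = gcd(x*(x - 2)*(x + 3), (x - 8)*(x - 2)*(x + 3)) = x^2 + x - 6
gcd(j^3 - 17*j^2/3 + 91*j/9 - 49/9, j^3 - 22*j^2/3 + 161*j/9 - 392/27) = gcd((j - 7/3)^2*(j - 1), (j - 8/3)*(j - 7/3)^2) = j^2 - 14*j/3 + 49/9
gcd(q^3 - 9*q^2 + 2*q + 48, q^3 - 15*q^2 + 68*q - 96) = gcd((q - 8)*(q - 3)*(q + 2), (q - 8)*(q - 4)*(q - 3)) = q^2 - 11*q + 24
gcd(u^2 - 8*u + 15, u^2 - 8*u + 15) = u^2 - 8*u + 15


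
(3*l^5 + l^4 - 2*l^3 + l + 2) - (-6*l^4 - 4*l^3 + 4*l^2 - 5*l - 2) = 3*l^5 + 7*l^4 + 2*l^3 - 4*l^2 + 6*l + 4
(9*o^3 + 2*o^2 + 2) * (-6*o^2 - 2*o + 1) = -54*o^5 - 30*o^4 + 5*o^3 - 10*o^2 - 4*o + 2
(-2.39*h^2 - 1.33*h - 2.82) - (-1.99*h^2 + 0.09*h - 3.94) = -0.4*h^2 - 1.42*h + 1.12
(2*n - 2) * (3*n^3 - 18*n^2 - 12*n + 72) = 6*n^4 - 42*n^3 + 12*n^2 + 168*n - 144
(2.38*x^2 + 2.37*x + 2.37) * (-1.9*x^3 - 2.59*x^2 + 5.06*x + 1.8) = -4.522*x^5 - 10.6672*x^4 + 1.4015*x^3 + 10.1379*x^2 + 16.2582*x + 4.266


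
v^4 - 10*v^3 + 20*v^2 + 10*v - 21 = (v - 7)*(v - 3)*(v - 1)*(v + 1)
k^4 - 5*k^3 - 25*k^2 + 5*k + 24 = (k - 8)*(k - 1)*(k + 1)*(k + 3)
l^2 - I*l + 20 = (l - 5*I)*(l + 4*I)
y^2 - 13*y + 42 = (y - 7)*(y - 6)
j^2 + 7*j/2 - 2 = (j - 1/2)*(j + 4)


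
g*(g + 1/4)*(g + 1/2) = g^3 + 3*g^2/4 + g/8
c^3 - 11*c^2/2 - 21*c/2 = c*(c - 7)*(c + 3/2)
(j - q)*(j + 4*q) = j^2 + 3*j*q - 4*q^2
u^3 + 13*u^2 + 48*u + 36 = (u + 1)*(u + 6)^2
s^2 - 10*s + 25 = (s - 5)^2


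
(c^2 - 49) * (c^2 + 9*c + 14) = c^4 + 9*c^3 - 35*c^2 - 441*c - 686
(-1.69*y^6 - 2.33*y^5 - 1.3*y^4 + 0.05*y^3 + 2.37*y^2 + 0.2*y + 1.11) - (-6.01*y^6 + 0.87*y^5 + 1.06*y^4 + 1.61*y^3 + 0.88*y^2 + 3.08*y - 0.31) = 4.32*y^6 - 3.2*y^5 - 2.36*y^4 - 1.56*y^3 + 1.49*y^2 - 2.88*y + 1.42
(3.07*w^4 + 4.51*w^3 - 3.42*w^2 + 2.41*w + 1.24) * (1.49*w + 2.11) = 4.5743*w^5 + 13.1976*w^4 + 4.4203*w^3 - 3.6253*w^2 + 6.9327*w + 2.6164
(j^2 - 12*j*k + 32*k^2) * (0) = 0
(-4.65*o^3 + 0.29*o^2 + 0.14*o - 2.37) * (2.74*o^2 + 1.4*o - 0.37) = -12.741*o^5 - 5.7154*o^4 + 2.5101*o^3 - 6.4051*o^2 - 3.3698*o + 0.8769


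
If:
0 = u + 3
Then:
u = -3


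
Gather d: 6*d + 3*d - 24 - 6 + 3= 9*d - 27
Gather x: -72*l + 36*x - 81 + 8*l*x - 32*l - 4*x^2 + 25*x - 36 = -104*l - 4*x^2 + x*(8*l + 61) - 117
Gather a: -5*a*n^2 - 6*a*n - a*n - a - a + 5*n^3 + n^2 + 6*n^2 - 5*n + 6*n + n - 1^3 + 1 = a*(-5*n^2 - 7*n - 2) + 5*n^3 + 7*n^2 + 2*n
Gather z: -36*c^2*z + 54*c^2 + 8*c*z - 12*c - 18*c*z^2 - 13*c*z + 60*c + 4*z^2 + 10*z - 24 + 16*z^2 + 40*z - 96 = 54*c^2 + 48*c + z^2*(20 - 18*c) + z*(-36*c^2 - 5*c + 50) - 120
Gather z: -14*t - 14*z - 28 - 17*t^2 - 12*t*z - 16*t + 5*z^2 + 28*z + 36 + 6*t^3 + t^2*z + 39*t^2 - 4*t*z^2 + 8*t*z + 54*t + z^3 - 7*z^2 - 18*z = 6*t^3 + 22*t^2 + 24*t + z^3 + z^2*(-4*t - 2) + z*(t^2 - 4*t - 4) + 8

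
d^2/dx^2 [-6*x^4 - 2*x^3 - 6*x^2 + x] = -72*x^2 - 12*x - 12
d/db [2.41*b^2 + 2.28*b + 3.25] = 4.82*b + 2.28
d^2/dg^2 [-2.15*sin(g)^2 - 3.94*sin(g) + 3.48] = 3.94*sin(g) - 4.3*cos(2*g)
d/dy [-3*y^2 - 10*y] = -6*y - 10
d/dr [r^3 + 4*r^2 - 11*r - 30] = 3*r^2 + 8*r - 11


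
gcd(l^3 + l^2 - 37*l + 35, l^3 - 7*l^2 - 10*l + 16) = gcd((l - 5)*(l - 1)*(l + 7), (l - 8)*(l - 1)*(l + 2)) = l - 1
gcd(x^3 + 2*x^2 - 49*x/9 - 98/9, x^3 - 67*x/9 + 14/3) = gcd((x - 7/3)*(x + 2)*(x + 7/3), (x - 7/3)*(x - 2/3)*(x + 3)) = x - 7/3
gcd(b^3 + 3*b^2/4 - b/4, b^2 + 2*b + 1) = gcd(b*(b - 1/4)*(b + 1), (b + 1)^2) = b + 1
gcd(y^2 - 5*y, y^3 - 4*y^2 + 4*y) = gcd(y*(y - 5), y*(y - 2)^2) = y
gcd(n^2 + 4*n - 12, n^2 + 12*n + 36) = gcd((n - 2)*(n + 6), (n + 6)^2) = n + 6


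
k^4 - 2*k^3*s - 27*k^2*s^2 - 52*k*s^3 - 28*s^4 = (k - 7*s)*(k + s)*(k + 2*s)^2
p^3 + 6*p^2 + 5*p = p*(p + 1)*(p + 5)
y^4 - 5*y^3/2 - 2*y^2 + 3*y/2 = y*(y - 3)*(y - 1/2)*(y + 1)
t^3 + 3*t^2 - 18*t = t*(t - 3)*(t + 6)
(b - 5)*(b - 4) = b^2 - 9*b + 20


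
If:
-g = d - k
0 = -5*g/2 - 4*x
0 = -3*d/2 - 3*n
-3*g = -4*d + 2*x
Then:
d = -7*x/10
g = -8*x/5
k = -23*x/10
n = 7*x/20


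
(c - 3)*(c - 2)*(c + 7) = c^3 + 2*c^2 - 29*c + 42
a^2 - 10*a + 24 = (a - 6)*(a - 4)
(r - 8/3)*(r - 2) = r^2 - 14*r/3 + 16/3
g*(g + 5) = g^2 + 5*g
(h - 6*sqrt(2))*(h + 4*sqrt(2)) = h^2 - 2*sqrt(2)*h - 48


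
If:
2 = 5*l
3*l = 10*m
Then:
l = 2/5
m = 3/25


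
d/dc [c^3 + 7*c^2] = c*(3*c + 14)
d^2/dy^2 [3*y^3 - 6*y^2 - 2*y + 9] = 18*y - 12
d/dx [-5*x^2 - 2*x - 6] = -10*x - 2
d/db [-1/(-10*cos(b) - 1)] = 10*sin(b)/(10*cos(b) + 1)^2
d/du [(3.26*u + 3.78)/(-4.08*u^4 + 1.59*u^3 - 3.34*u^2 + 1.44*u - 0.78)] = (39.9024*u^4 + 51.3228*u^3 - 7.1422*u^2 + 25.2504*u - 7.986)/(16.6464*u^8 - 12.9744*u^7 + 29.7825*u^6 - 22.3716*u^5 + 22.0996*u^4 - 12.0996*u^3 + 7.284*u^2 - 2.2464*u + 0.6084)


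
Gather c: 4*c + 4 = 4*c + 4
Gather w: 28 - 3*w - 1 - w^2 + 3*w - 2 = 25 - w^2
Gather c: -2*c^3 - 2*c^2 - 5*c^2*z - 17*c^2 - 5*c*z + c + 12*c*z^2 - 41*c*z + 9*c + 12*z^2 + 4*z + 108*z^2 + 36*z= -2*c^3 + c^2*(-5*z - 19) + c*(12*z^2 - 46*z + 10) + 120*z^2 + 40*z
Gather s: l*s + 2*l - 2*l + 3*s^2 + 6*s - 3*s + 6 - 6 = 3*s^2 + s*(l + 3)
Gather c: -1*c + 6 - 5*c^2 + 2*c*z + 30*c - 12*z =-5*c^2 + c*(2*z + 29) - 12*z + 6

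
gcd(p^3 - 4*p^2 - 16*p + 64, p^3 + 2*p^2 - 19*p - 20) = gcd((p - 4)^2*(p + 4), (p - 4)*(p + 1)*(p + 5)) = p - 4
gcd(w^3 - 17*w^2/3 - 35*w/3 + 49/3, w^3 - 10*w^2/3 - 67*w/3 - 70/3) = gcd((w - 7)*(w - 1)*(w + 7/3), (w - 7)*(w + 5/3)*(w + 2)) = w - 7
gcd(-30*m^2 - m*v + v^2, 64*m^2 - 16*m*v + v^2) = 1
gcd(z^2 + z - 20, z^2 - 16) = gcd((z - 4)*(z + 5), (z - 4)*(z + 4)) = z - 4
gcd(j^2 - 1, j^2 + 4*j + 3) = j + 1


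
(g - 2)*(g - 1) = g^2 - 3*g + 2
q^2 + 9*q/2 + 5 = (q + 2)*(q + 5/2)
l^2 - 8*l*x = l*(l - 8*x)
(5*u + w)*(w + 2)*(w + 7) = 5*u*w^2 + 45*u*w + 70*u + w^3 + 9*w^2 + 14*w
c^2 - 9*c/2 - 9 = (c - 6)*(c + 3/2)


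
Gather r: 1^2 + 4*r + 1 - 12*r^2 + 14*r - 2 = -12*r^2 + 18*r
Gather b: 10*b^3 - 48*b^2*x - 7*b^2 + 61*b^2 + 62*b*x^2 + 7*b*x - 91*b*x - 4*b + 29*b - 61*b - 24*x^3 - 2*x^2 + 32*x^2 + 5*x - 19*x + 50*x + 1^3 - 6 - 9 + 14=10*b^3 + b^2*(54 - 48*x) + b*(62*x^2 - 84*x - 36) - 24*x^3 + 30*x^2 + 36*x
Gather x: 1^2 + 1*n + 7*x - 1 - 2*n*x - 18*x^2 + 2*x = n - 18*x^2 + x*(9 - 2*n)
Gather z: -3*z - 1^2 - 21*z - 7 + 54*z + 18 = 30*z + 10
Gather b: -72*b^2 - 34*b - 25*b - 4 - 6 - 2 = -72*b^2 - 59*b - 12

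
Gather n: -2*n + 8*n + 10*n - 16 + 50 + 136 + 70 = 16*n + 240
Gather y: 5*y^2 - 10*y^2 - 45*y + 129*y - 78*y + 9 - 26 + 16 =-5*y^2 + 6*y - 1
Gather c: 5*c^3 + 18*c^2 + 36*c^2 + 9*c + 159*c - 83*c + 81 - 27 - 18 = 5*c^3 + 54*c^2 + 85*c + 36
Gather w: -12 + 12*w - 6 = 12*w - 18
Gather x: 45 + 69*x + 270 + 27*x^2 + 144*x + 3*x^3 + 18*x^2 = 3*x^3 + 45*x^2 + 213*x + 315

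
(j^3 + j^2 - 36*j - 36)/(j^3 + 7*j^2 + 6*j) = (j - 6)/j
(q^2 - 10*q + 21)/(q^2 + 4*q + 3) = (q^2 - 10*q + 21)/(q^2 + 4*q + 3)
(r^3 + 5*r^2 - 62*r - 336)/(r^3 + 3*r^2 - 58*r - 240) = (r + 7)/(r + 5)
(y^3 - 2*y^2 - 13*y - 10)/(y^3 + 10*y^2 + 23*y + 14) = (y - 5)/(y + 7)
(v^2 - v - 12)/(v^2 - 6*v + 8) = (v + 3)/(v - 2)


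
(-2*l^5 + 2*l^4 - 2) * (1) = -2*l^5 + 2*l^4 - 2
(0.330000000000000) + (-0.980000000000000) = -0.650000000000000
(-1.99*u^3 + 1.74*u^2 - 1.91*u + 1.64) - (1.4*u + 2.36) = -1.99*u^3 + 1.74*u^2 - 3.31*u - 0.72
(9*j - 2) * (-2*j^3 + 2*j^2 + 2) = -18*j^4 + 22*j^3 - 4*j^2 + 18*j - 4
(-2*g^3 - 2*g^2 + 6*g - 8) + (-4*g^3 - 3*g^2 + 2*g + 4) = -6*g^3 - 5*g^2 + 8*g - 4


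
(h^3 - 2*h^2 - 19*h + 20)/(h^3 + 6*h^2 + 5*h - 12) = (h - 5)/(h + 3)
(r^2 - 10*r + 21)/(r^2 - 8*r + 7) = (r - 3)/(r - 1)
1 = 1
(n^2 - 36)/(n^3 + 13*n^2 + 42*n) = (n - 6)/(n*(n + 7))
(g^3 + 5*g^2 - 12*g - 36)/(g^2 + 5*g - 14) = (g^3 + 5*g^2 - 12*g - 36)/(g^2 + 5*g - 14)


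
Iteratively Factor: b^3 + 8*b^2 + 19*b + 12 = (b + 3)*(b^2 + 5*b + 4) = (b + 1)*(b + 3)*(b + 4)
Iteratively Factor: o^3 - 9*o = (o)*(o^2 - 9) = o*(o + 3)*(o - 3)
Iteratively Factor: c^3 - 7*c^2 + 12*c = (c)*(c^2 - 7*c + 12) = c*(c - 4)*(c - 3)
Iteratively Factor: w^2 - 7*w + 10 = (w - 5)*(w - 2)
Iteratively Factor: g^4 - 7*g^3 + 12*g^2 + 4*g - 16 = (g - 2)*(g^3 - 5*g^2 + 2*g + 8) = (g - 4)*(g - 2)*(g^2 - g - 2) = (g - 4)*(g - 2)^2*(g + 1)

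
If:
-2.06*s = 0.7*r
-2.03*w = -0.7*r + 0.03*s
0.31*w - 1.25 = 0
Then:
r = 11.53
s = -3.92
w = 4.03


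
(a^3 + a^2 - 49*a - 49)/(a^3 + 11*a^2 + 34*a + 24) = (a^2 - 49)/(a^2 + 10*a + 24)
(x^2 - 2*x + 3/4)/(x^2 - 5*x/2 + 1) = (x - 3/2)/(x - 2)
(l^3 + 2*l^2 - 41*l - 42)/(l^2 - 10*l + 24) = (l^2 + 8*l + 7)/(l - 4)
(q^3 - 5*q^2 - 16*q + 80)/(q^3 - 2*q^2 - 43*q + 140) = (q + 4)/(q + 7)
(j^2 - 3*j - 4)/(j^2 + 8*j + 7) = (j - 4)/(j + 7)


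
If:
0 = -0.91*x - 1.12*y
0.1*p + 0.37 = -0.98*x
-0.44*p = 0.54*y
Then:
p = -0.34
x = -0.34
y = 0.28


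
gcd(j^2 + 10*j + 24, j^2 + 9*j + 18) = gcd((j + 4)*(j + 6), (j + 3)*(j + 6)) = j + 6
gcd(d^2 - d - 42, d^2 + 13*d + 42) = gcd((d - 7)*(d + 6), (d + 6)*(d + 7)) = d + 6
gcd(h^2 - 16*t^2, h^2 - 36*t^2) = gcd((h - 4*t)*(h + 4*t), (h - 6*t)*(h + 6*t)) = 1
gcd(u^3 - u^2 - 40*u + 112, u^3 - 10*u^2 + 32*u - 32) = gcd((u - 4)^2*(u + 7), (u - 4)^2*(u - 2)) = u^2 - 8*u + 16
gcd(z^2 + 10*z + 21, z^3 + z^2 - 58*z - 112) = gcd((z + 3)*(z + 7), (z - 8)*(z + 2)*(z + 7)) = z + 7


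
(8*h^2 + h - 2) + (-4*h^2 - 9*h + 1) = 4*h^2 - 8*h - 1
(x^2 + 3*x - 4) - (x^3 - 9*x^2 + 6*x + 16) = -x^3 + 10*x^2 - 3*x - 20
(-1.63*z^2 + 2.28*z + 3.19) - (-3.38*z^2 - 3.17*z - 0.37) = 1.75*z^2 + 5.45*z + 3.56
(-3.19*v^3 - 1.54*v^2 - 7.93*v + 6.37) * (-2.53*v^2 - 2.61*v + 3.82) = 8.0707*v^5 + 12.2221*v^4 + 11.8965*v^3 - 1.3016*v^2 - 46.9183*v + 24.3334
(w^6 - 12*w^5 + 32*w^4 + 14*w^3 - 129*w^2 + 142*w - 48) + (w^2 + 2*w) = w^6 - 12*w^5 + 32*w^4 + 14*w^3 - 128*w^2 + 144*w - 48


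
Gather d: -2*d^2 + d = -2*d^2 + d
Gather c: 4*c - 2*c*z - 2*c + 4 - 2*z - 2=c*(2 - 2*z) - 2*z + 2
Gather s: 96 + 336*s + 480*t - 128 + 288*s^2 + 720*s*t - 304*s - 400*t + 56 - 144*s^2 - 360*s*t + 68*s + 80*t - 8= 144*s^2 + s*(360*t + 100) + 160*t + 16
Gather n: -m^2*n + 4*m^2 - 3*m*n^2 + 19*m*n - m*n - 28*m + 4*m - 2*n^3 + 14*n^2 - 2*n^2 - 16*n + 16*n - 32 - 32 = 4*m^2 - 24*m - 2*n^3 + n^2*(12 - 3*m) + n*(-m^2 + 18*m) - 64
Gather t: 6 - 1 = 5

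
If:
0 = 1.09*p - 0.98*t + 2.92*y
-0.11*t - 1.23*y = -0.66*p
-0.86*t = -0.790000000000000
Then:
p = 0.43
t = 0.92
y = 0.15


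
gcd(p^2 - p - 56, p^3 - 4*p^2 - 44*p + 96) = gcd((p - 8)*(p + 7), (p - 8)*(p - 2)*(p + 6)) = p - 8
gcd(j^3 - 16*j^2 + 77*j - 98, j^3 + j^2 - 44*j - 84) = j - 7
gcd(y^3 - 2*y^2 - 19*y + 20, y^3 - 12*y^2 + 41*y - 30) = y^2 - 6*y + 5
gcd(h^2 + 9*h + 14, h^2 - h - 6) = h + 2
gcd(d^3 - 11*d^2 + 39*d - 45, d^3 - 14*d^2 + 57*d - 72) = d^2 - 6*d + 9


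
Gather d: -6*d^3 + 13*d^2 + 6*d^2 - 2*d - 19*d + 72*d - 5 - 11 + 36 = -6*d^3 + 19*d^2 + 51*d + 20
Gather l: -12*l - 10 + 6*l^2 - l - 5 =6*l^2 - 13*l - 15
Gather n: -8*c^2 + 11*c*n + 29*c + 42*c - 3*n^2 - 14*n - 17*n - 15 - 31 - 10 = -8*c^2 + 71*c - 3*n^2 + n*(11*c - 31) - 56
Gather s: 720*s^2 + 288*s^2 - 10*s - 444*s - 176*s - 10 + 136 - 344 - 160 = 1008*s^2 - 630*s - 378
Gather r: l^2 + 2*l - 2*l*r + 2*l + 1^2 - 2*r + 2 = l^2 + 4*l + r*(-2*l - 2) + 3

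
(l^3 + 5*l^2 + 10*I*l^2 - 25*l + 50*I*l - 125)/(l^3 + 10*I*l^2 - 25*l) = (l + 5)/l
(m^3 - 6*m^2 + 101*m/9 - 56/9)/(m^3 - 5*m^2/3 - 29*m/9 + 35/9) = (3*m - 8)/(3*m + 5)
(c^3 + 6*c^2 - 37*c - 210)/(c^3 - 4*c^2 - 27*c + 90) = (c + 7)/(c - 3)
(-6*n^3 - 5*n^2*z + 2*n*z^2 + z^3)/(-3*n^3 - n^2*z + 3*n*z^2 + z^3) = (-2*n + z)/(-n + z)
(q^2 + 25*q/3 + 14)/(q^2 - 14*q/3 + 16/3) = (3*q^2 + 25*q + 42)/(3*q^2 - 14*q + 16)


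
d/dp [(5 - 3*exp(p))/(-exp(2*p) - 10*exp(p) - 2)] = (-3*exp(2*p) + 10*exp(p) + 56)*exp(p)/(exp(4*p) + 20*exp(3*p) + 104*exp(2*p) + 40*exp(p) + 4)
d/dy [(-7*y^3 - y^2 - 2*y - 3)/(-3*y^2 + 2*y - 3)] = (21*y^4 - 28*y^3 + 55*y^2 - 12*y + 12)/(9*y^4 - 12*y^3 + 22*y^2 - 12*y + 9)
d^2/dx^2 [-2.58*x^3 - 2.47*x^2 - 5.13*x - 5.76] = -15.48*x - 4.94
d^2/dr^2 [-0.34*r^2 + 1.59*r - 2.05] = -0.680000000000000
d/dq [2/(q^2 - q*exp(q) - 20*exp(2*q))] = 2*(q*exp(q) - 2*q + 40*exp(2*q) + exp(q))/(-q^2 + q*exp(q) + 20*exp(2*q))^2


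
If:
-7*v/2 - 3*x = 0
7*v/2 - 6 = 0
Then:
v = 12/7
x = -2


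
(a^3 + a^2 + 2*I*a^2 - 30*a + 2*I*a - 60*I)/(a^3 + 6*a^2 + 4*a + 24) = (a - 5)/(a - 2*I)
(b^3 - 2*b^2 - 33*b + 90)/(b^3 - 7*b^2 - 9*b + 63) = (b^2 + b - 30)/(b^2 - 4*b - 21)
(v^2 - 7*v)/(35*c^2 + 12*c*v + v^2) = v*(v - 7)/(35*c^2 + 12*c*v + v^2)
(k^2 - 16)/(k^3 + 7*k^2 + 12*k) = (k - 4)/(k*(k + 3))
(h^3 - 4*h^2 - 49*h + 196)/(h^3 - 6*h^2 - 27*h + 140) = (h + 7)/(h + 5)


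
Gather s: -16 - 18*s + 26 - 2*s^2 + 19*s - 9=-2*s^2 + s + 1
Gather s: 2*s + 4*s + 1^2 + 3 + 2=6*s + 6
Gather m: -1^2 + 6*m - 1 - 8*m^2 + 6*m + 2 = -8*m^2 + 12*m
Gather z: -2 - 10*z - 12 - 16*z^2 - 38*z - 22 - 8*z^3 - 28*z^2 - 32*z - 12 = -8*z^3 - 44*z^2 - 80*z - 48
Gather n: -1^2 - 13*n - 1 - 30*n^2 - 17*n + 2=-30*n^2 - 30*n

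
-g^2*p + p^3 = p*(-g + p)*(g + p)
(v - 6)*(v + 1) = v^2 - 5*v - 6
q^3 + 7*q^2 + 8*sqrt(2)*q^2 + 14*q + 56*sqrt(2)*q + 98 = (q + 7)*(q + sqrt(2))*(q + 7*sqrt(2))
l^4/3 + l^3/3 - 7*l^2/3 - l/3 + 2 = (l/3 + 1/3)*(l - 2)*(l - 1)*(l + 3)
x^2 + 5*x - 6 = (x - 1)*(x + 6)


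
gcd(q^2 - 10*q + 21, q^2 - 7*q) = q - 7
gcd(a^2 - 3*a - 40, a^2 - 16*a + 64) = a - 8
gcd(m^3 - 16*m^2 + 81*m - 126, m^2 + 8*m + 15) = 1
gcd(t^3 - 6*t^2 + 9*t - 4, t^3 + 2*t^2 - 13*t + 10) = t - 1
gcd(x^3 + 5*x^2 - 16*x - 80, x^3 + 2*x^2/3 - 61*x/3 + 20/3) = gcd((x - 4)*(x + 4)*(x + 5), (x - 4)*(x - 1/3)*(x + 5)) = x^2 + x - 20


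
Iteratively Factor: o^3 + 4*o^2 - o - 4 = (o + 1)*(o^2 + 3*o - 4) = (o + 1)*(o + 4)*(o - 1)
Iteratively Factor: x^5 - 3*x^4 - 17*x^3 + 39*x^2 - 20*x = (x - 1)*(x^4 - 2*x^3 - 19*x^2 + 20*x) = x*(x - 1)*(x^3 - 2*x^2 - 19*x + 20) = x*(x - 1)^2*(x^2 - x - 20) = x*(x - 1)^2*(x + 4)*(x - 5)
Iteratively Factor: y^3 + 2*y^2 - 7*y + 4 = (y + 4)*(y^2 - 2*y + 1) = (y - 1)*(y + 4)*(y - 1)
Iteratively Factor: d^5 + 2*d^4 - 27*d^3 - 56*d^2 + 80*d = (d)*(d^4 + 2*d^3 - 27*d^2 - 56*d + 80) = d*(d - 5)*(d^3 + 7*d^2 + 8*d - 16) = d*(d - 5)*(d + 4)*(d^2 + 3*d - 4) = d*(d - 5)*(d - 1)*(d + 4)*(d + 4)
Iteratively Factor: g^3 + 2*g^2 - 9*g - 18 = (g + 3)*(g^2 - g - 6) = (g + 2)*(g + 3)*(g - 3)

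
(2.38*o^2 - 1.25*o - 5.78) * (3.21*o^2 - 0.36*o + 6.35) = 7.6398*o^4 - 4.8693*o^3 - 2.9908*o^2 - 5.8567*o - 36.703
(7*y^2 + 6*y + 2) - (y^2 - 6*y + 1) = 6*y^2 + 12*y + 1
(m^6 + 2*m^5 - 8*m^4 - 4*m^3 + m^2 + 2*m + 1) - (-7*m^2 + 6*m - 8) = m^6 + 2*m^5 - 8*m^4 - 4*m^3 + 8*m^2 - 4*m + 9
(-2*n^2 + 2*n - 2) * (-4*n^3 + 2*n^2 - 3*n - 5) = 8*n^5 - 12*n^4 + 18*n^3 - 4*n + 10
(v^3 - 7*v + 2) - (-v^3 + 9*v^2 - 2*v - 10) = 2*v^3 - 9*v^2 - 5*v + 12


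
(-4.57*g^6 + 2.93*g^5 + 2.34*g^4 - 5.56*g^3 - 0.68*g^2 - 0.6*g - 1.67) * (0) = 0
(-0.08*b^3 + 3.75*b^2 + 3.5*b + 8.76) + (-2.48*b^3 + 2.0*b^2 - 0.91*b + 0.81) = -2.56*b^3 + 5.75*b^2 + 2.59*b + 9.57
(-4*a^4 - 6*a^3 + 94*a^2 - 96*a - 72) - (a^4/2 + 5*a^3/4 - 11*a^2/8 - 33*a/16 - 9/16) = -9*a^4/2 - 29*a^3/4 + 763*a^2/8 - 1503*a/16 - 1143/16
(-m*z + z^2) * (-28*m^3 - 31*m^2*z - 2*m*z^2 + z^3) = 28*m^4*z + 3*m^3*z^2 - 29*m^2*z^3 - 3*m*z^4 + z^5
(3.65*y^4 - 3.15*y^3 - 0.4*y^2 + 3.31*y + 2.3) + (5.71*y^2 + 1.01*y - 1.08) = 3.65*y^4 - 3.15*y^3 + 5.31*y^2 + 4.32*y + 1.22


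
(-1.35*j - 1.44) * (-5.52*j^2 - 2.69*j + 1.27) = 7.452*j^3 + 11.5803*j^2 + 2.1591*j - 1.8288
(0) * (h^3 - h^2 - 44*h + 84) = 0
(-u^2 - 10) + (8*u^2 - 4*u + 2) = 7*u^2 - 4*u - 8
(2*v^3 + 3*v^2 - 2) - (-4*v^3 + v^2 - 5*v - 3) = 6*v^3 + 2*v^2 + 5*v + 1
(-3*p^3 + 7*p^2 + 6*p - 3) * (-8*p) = 24*p^4 - 56*p^3 - 48*p^2 + 24*p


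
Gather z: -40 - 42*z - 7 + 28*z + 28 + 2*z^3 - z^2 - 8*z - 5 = 2*z^3 - z^2 - 22*z - 24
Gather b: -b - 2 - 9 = -b - 11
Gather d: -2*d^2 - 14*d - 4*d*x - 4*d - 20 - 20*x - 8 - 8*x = -2*d^2 + d*(-4*x - 18) - 28*x - 28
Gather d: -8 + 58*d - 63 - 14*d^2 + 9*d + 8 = -14*d^2 + 67*d - 63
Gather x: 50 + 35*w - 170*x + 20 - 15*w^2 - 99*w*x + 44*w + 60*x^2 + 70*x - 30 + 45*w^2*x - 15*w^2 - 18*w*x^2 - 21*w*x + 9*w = -30*w^2 + 88*w + x^2*(60 - 18*w) + x*(45*w^2 - 120*w - 100) + 40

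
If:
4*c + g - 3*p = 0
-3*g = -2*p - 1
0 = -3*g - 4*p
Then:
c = -13/72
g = 2/9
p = -1/6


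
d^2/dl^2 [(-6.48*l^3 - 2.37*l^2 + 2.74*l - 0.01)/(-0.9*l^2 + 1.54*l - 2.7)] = (-1.4210854715202e-14*l^4 + 1.37397600000002*l^3 - 196.16904*l^2 + 323.30124*l + 11.767592)/(0.729*l^6 - 3.7422*l^5 + 12.96432*l^4 - 26.105464*l^3 + 38.89296*l^2 - 33.6798*l + 19.683)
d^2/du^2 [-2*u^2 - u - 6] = -4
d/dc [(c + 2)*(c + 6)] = 2*c + 8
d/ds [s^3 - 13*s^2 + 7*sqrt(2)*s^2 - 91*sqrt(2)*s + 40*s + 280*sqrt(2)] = 3*s^2 - 26*s + 14*sqrt(2)*s - 91*sqrt(2) + 40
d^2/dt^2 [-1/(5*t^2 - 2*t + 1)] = 2*(25*t^2 - 10*t - 4*(5*t - 1)^2 + 5)/(5*t^2 - 2*t + 1)^3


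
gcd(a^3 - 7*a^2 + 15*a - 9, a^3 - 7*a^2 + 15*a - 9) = a^3 - 7*a^2 + 15*a - 9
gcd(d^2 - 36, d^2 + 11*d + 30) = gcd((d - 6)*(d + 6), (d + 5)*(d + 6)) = d + 6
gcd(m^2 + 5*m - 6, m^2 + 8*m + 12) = m + 6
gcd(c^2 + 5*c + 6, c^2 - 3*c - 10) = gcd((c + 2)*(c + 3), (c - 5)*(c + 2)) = c + 2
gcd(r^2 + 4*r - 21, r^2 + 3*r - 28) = r + 7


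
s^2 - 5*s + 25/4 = (s - 5/2)^2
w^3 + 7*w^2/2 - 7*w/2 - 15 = (w - 2)*(w + 5/2)*(w + 3)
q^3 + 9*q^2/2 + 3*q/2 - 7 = (q - 1)*(q + 2)*(q + 7/2)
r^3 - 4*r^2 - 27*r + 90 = (r - 6)*(r - 3)*(r + 5)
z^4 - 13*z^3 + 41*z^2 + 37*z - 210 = (z - 7)*(z - 5)*(z - 3)*(z + 2)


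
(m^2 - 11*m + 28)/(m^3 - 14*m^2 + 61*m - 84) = 1/(m - 3)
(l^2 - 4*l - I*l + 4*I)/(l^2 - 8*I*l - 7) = (l - 4)/(l - 7*I)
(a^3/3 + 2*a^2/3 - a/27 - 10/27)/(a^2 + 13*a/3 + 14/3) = (9*a^3 + 18*a^2 - a - 10)/(9*(3*a^2 + 13*a + 14))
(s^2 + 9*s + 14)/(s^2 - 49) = (s + 2)/(s - 7)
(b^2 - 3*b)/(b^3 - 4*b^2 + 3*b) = 1/(b - 1)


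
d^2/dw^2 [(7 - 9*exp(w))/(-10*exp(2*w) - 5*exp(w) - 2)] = (900*exp(4*w) - 3250*exp(3*w) - 2130*exp(2*w) + 295*exp(w) + 106)*exp(w)/(1000*exp(6*w) + 1500*exp(5*w) + 1350*exp(4*w) + 725*exp(3*w) + 270*exp(2*w) + 60*exp(w) + 8)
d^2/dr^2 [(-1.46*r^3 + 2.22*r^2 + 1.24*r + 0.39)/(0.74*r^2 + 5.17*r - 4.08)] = (8.88178419700125e-16*r^5 + 7.105427357601e-15*r^4 - 102.492956*r^3 + 226.277064*r^2 - 114.407244*r + 149.425662)/(0.405224*r^6 + 8.493276*r^5 + 52.635534*r^4 + 44.532829*r^3 - 290.206728*r^2 + 258.185664*r - 67.917312)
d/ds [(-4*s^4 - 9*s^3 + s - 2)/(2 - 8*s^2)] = (32*s^5 + 36*s^4 - 16*s^3 - 23*s^2 - 16*s + 1)/(2*(16*s^4 - 8*s^2 + 1))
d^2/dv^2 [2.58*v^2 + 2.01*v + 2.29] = 5.16000000000000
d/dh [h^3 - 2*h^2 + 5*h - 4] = 3*h^2 - 4*h + 5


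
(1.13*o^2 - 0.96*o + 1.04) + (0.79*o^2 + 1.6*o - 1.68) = 1.92*o^2 + 0.64*o - 0.64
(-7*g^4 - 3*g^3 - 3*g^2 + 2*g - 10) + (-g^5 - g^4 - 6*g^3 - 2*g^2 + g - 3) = -g^5 - 8*g^4 - 9*g^3 - 5*g^2 + 3*g - 13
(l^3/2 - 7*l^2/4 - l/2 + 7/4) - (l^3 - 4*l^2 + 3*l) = -l^3/2 + 9*l^2/4 - 7*l/2 + 7/4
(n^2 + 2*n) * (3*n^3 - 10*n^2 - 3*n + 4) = 3*n^5 - 4*n^4 - 23*n^3 - 2*n^2 + 8*n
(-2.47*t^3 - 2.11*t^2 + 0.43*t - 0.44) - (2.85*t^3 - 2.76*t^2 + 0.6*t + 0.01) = -5.32*t^3 + 0.65*t^2 - 0.17*t - 0.45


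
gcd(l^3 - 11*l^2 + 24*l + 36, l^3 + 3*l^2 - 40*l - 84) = l - 6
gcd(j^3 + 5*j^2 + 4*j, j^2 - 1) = j + 1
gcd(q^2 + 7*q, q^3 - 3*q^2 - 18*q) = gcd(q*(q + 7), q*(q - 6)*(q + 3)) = q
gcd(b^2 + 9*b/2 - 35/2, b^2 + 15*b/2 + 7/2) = b + 7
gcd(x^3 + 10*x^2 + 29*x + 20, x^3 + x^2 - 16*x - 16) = x^2 + 5*x + 4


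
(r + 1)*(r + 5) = r^2 + 6*r + 5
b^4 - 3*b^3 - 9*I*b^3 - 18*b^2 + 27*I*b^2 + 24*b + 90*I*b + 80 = (b - 5)*(b + 2)*(b - 8*I)*(b - I)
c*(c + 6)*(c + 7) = c^3 + 13*c^2 + 42*c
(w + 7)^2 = w^2 + 14*w + 49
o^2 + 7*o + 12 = (o + 3)*(o + 4)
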